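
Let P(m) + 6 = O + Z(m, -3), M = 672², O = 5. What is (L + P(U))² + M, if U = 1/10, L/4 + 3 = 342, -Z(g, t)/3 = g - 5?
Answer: 232766209/100 ≈ 2.3277e+6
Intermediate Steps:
Z(g, t) = 15 - 3*g (Z(g, t) = -3*(g - 5) = -3*(-5 + g) = 15 - 3*g)
L = 1356 (L = -12 + 4*342 = -12 + 1368 = 1356)
U = ⅒ ≈ 0.10000
M = 451584
P(m) = 14 - 3*m (P(m) = -6 + (5 + (15 - 3*m)) = -6 + (20 - 3*m) = 14 - 3*m)
(L + P(U))² + M = (1356 + (14 - 3*⅒))² + 451584 = (1356 + (14 - 3/10))² + 451584 = (1356 + 137/10)² + 451584 = (13697/10)² + 451584 = 187607809/100 + 451584 = 232766209/100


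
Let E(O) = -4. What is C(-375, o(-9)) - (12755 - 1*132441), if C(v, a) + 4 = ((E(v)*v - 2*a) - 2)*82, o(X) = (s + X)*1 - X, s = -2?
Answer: 242846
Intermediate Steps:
o(X) = -2 (o(X) = (-2 + X)*1 - X = (-2 + X) - X = -2)
C(v, a) = -168 - 328*v - 164*a (C(v, a) = -4 + ((-4*v - 2*a) - 2)*82 = -4 + (-2 - 4*v - 2*a)*82 = -4 + (-164 - 328*v - 164*a) = -168 - 328*v - 164*a)
C(-375, o(-9)) - (12755 - 1*132441) = (-168 - 328*(-375) - 164*(-2)) - (12755 - 1*132441) = (-168 + 123000 + 328) - (12755 - 132441) = 123160 - 1*(-119686) = 123160 + 119686 = 242846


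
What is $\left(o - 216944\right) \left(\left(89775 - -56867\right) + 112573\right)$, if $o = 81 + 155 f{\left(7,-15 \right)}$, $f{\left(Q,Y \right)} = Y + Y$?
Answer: $-57419492295$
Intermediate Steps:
$f{\left(Q,Y \right)} = 2 Y$
$o = -4569$ ($o = 81 + 155 \cdot 2 \left(-15\right) = 81 + 155 \left(-30\right) = 81 - 4650 = -4569$)
$\left(o - 216944\right) \left(\left(89775 - -56867\right) + 112573\right) = \left(-4569 - 216944\right) \left(\left(89775 - -56867\right) + 112573\right) = - 221513 \left(\left(89775 + 56867\right) + 112573\right) = - 221513 \left(146642 + 112573\right) = \left(-221513\right) 259215 = -57419492295$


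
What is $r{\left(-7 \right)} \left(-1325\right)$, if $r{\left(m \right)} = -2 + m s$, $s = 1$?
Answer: $11925$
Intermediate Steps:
$r{\left(m \right)} = -2 + m$ ($r{\left(m \right)} = -2 + m 1 = -2 + m$)
$r{\left(-7 \right)} \left(-1325\right) = \left(-2 - 7\right) \left(-1325\right) = \left(-9\right) \left(-1325\right) = 11925$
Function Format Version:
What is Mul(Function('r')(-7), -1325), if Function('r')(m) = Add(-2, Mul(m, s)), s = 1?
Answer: 11925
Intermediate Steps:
Function('r')(m) = Add(-2, m) (Function('r')(m) = Add(-2, Mul(m, 1)) = Add(-2, m))
Mul(Function('r')(-7), -1325) = Mul(Add(-2, -7), -1325) = Mul(-9, -1325) = 11925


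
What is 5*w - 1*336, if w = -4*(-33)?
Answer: 324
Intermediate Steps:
w = 132
5*w - 1*336 = 5*132 - 1*336 = 660 - 336 = 324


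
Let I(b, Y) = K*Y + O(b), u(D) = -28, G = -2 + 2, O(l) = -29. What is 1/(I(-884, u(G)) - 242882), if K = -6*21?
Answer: -1/239383 ≈ -4.1774e-6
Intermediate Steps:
K = -126
G = 0
I(b, Y) = -29 - 126*Y (I(b, Y) = -126*Y - 29 = -29 - 126*Y)
1/(I(-884, u(G)) - 242882) = 1/((-29 - 126*(-28)) - 242882) = 1/((-29 + 3528) - 242882) = 1/(3499 - 242882) = 1/(-239383) = -1/239383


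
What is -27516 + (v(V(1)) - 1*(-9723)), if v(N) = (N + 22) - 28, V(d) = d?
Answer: -17798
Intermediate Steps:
v(N) = -6 + N (v(N) = (22 + N) - 28 = -6 + N)
-27516 + (v(V(1)) - 1*(-9723)) = -27516 + ((-6 + 1) - 1*(-9723)) = -27516 + (-5 + 9723) = -27516 + 9718 = -17798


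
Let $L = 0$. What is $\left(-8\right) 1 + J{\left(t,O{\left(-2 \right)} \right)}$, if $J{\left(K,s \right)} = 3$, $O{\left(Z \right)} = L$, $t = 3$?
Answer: $-5$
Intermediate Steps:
$O{\left(Z \right)} = 0$
$\left(-8\right) 1 + J{\left(t,O{\left(-2 \right)} \right)} = \left(-8\right) 1 + 3 = -8 + 3 = -5$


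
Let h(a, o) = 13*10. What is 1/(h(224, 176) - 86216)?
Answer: -1/86086 ≈ -1.1616e-5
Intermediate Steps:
h(a, o) = 130
1/(h(224, 176) - 86216) = 1/(130 - 86216) = 1/(-86086) = -1/86086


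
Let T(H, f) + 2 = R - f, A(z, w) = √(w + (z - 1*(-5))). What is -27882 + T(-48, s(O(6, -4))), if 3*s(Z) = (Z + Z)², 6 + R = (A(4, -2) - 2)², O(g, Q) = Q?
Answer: -83701/3 - 4*√7 ≈ -27911.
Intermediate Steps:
A(z, w) = √(5 + w + z) (A(z, w) = √(w + (z + 5)) = √(w + (5 + z)) = √(5 + w + z))
R = -6 + (-2 + √7)² (R = -6 + (√(5 - 2 + 4) - 2)² = -6 + (√7 - 2)² = -6 + (-2 + √7)² ≈ -5.5830)
s(Z) = 4*Z²/3 (s(Z) = (Z + Z)²/3 = (2*Z)²/3 = (4*Z²)/3 = 4*Z²/3)
T(H, f) = 3 - f - 4*√7 (T(H, f) = -2 + ((5 - 4*√7) - f) = -2 + (5 - f - 4*√7) = 3 - f - 4*√7)
-27882 + T(-48, s(O(6, -4))) = -27882 + (3 - 4*(-4)²/3 - 4*√7) = -27882 + (3 - 4*16/3 - 4*√7) = -27882 + (3 - 1*64/3 - 4*√7) = -27882 + (3 - 64/3 - 4*√7) = -27882 + (-55/3 - 4*√7) = -83701/3 - 4*√7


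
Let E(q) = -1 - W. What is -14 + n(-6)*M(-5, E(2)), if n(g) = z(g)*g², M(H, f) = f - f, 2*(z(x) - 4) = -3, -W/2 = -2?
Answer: -14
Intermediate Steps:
W = 4 (W = -2*(-2) = 4)
z(x) = 5/2 (z(x) = 4 + (½)*(-3) = 4 - 3/2 = 5/2)
E(q) = -5 (E(q) = -1 - 1*4 = -1 - 4 = -5)
M(H, f) = 0
n(g) = 5*g²/2
-14 + n(-6)*M(-5, E(2)) = -14 + ((5/2)*(-6)²)*0 = -14 + ((5/2)*36)*0 = -14 + 90*0 = -14 + 0 = -14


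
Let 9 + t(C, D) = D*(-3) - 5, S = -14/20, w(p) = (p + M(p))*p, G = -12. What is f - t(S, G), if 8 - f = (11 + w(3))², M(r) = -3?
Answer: -135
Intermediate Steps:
w(p) = p*(-3 + p) (w(p) = (p - 3)*p = (-3 + p)*p = p*(-3 + p))
S = -7/10 (S = -14*1/20 = -7/10 ≈ -0.70000)
t(C, D) = -14 - 3*D (t(C, D) = -9 + (D*(-3) - 5) = -9 + (-3*D - 5) = -9 + (-5 - 3*D) = -14 - 3*D)
f = -113 (f = 8 - (11 + 3*(-3 + 3))² = 8 - (11 + 3*0)² = 8 - (11 + 0)² = 8 - 1*11² = 8 - 1*121 = 8 - 121 = -113)
f - t(S, G) = -113 - (-14 - 3*(-12)) = -113 - (-14 + 36) = -113 - 1*22 = -113 - 22 = -135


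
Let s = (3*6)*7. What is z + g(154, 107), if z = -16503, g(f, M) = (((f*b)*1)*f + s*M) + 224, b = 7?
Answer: 163215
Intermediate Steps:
s = 126 (s = 18*7 = 126)
g(f, M) = 224 + 7*f**2 + 126*M (g(f, M) = (((f*7)*1)*f + 126*M) + 224 = (((7*f)*1)*f + 126*M) + 224 = ((7*f)*f + 126*M) + 224 = (7*f**2 + 126*M) + 224 = 224 + 7*f**2 + 126*M)
z + g(154, 107) = -16503 + (224 + 7*154**2 + 126*107) = -16503 + (224 + 7*23716 + 13482) = -16503 + (224 + 166012 + 13482) = -16503 + 179718 = 163215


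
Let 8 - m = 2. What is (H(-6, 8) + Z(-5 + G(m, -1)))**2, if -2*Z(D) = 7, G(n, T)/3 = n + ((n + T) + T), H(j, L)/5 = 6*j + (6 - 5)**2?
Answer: 127449/4 ≈ 31862.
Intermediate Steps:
m = 6 (m = 8 - 1*2 = 8 - 2 = 6)
H(j, L) = 5 + 30*j (H(j, L) = 5*(6*j + (6 - 5)**2) = 5*(6*j + 1**2) = 5*(6*j + 1) = 5*(1 + 6*j) = 5 + 30*j)
G(n, T) = 6*T + 6*n (G(n, T) = 3*(n + ((n + T) + T)) = 3*(n + ((T + n) + T)) = 3*(n + (n + 2*T)) = 3*(2*T + 2*n) = 6*T + 6*n)
Z(D) = -7/2 (Z(D) = -1/2*7 = -7/2)
(H(-6, 8) + Z(-5 + G(m, -1)))**2 = ((5 + 30*(-6)) - 7/2)**2 = ((5 - 180) - 7/2)**2 = (-175 - 7/2)**2 = (-357/2)**2 = 127449/4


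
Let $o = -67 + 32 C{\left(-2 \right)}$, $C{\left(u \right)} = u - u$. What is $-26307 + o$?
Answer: $-26374$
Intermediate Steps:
$C{\left(u \right)} = 0$
$o = -67$ ($o = -67 + 32 \cdot 0 = -67 + 0 = -67$)
$-26307 + o = -26307 - 67 = -26374$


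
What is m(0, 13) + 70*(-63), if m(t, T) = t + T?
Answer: -4397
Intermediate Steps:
m(t, T) = T + t
m(0, 13) + 70*(-63) = (13 + 0) + 70*(-63) = 13 - 4410 = -4397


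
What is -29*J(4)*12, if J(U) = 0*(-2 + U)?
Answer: 0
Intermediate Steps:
J(U) = 0
-29*J(4)*12 = -29*0*12 = 0*12 = 0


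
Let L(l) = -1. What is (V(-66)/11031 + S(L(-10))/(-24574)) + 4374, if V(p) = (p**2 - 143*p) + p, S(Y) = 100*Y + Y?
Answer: 395341329653/90358598 ≈ 4375.3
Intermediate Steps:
S(Y) = 101*Y
V(p) = p**2 - 142*p
(V(-66)/11031 + S(L(-10))/(-24574)) + 4374 = (-66*(-142 - 66)/11031 + (101*(-1))/(-24574)) + 4374 = (-66*(-208)*(1/11031) - 101*(-1/24574)) + 4374 = (13728*(1/11031) + 101/24574) + 4374 = (4576/3677 + 101/24574) + 4374 = 112822001/90358598 + 4374 = 395341329653/90358598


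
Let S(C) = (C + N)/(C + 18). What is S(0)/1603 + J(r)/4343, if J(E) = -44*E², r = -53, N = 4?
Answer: -1783110806/62656461 ≈ -28.459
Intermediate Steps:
S(C) = (4 + C)/(18 + C) (S(C) = (C + 4)/(C + 18) = (4 + C)/(18 + C))
S(0)/1603 + J(r)/4343 = ((4 + 0)/(18 + 0))/1603 - 44*(-53)²/4343 = (4/18)*(1/1603) - 44*2809*(1/4343) = ((1/18)*4)*(1/1603) - 123596*1/4343 = (2/9)*(1/1603) - 123596/4343 = 2/14427 - 123596/4343 = -1783110806/62656461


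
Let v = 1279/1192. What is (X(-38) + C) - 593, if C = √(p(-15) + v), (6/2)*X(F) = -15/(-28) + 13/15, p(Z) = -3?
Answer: -746591/1260 + I*√684506/596 ≈ -592.53 + 1.3882*I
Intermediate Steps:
v = 1279/1192 (v = 1279*(1/1192) = 1279/1192 ≈ 1.0730)
X(F) = 589/1260 (X(F) = (-15/(-28) + 13/15)/3 = (-15*(-1/28) + 13*(1/15))/3 = (15/28 + 13/15)/3 = (⅓)*(589/420) = 589/1260)
C = I*√684506/596 (C = √(-3 + 1279/1192) = √(-2297/1192) = I*√684506/596 ≈ 1.3882*I)
(X(-38) + C) - 593 = (589/1260 + I*√684506/596) - 593 = -746591/1260 + I*√684506/596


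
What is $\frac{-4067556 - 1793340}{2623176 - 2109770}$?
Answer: $- \frac{2930448}{256703} \approx -11.416$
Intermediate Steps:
$\frac{-4067556 - 1793340}{2623176 - 2109770} = \frac{-4067556 - 1793340}{513406} = \left(-5860896\right) \frac{1}{513406} = - \frac{2930448}{256703}$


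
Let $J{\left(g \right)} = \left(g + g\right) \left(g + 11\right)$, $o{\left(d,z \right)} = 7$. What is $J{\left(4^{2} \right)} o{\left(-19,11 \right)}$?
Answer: $6048$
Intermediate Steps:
$J{\left(g \right)} = 2 g \left(11 + g\right)$
$J{\left(4^{2} \right)} o{\left(-19,11 \right)} = 2 \cdot 4^{2} \left(11 + 4^{2}\right) 7 = 2 \cdot 16 \left(11 + 16\right) 7 = 2 \cdot 16 \cdot 27 \cdot 7 = 864 \cdot 7 = 6048$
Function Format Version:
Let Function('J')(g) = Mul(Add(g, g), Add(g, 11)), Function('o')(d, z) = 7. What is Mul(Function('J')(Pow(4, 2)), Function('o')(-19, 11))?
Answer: 6048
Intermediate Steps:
Function('J')(g) = Mul(2, g, Add(11, g)) (Function('J')(g) = Mul(Mul(2, g), Add(11, g)) = Mul(2, g, Add(11, g)))
Mul(Function('J')(Pow(4, 2)), Function('o')(-19, 11)) = Mul(Mul(2, Pow(4, 2), Add(11, Pow(4, 2))), 7) = Mul(Mul(2, 16, Add(11, 16)), 7) = Mul(Mul(2, 16, 27), 7) = Mul(864, 7) = 6048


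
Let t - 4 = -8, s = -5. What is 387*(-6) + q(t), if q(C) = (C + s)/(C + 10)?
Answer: -4647/2 ≈ -2323.5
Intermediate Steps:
t = -4 (t = 4 - 8 = -4)
q(C) = (-5 + C)/(10 + C) (q(C) = (C - 5)/(C + 10) = (-5 + C)/(10 + C))
387*(-6) + q(t) = 387*(-6) + (-5 - 4)/(10 - 4) = -2322 - 9/6 = -2322 + (1/6)*(-9) = -2322 - 3/2 = -4647/2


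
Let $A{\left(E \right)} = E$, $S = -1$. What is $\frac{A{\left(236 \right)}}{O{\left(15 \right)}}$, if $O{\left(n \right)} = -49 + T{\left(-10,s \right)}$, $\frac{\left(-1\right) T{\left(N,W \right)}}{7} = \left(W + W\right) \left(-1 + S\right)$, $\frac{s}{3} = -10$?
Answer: $- \frac{236}{889} \approx -0.26547$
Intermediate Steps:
$s = -30$ ($s = 3 \left(-10\right) = -30$)
$T{\left(N,W \right)} = 28 W$ ($T{\left(N,W \right)} = - 7 \left(W + W\right) \left(-1 - 1\right) = - 7 \cdot 2 W \left(-2\right) = - 7 \left(- 4 W\right) = 28 W$)
$O{\left(n \right)} = -889$ ($O{\left(n \right)} = -49 + 28 \left(-30\right) = -49 - 840 = -889$)
$\frac{A{\left(236 \right)}}{O{\left(15 \right)}} = \frac{236}{-889} = 236 \left(- \frac{1}{889}\right) = - \frac{236}{889}$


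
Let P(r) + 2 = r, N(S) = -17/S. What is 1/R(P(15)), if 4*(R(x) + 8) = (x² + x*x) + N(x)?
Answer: 52/3961 ≈ 0.013128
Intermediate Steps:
P(r) = -2 + r
R(x) = -8 + x²/2 - 17/(4*x) (R(x) = -8 + ((x² + x*x) - 17/x)/4 = -8 + ((x² + x²) - 17/x)/4 = -8 + (2*x² - 17/x)/4 = -8 + (-17/x + 2*x²)/4 = -8 + (x²/2 - 17/(4*x)) = -8 + x²/2 - 17/(4*x))
1/R(P(15)) = 1/(-8 + (-2 + 15)²/2 - 17/(4*(-2 + 15))) = 1/(-8 + (½)*13² - 17/4/13) = 1/(-8 + (½)*169 - 17/4*1/13) = 1/(-8 + 169/2 - 17/52) = 1/(3961/52) = 52/3961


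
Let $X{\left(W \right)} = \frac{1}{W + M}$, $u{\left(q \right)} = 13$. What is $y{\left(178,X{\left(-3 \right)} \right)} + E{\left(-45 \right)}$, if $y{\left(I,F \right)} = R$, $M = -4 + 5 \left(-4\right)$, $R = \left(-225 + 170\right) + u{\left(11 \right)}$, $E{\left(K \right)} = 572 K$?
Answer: $-25782$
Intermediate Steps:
$R = -42$ ($R = \left(-225 + 170\right) + 13 = -55 + 13 = -42$)
$M = -24$ ($M = -4 - 20 = -24$)
$X{\left(W \right)} = \frac{1}{-24 + W}$ ($X{\left(W \right)} = \frac{1}{W - 24} = \frac{1}{-24 + W}$)
$y{\left(I,F \right)} = -42$
$y{\left(178,X{\left(-3 \right)} \right)} + E{\left(-45 \right)} = -42 + 572 \left(-45\right) = -42 - 25740 = -25782$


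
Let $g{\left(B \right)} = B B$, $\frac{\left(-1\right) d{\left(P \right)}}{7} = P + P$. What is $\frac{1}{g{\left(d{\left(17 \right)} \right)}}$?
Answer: $\frac{1}{56644} \approx 1.7654 \cdot 10^{-5}$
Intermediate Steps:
$d{\left(P \right)} = - 14 P$ ($d{\left(P \right)} = - 7 \left(P + P\right) = - 7 \cdot 2 P = - 14 P$)
$g{\left(B \right)} = B^{2}$
$\frac{1}{g{\left(d{\left(17 \right)} \right)}} = \frac{1}{\left(\left(-14\right) 17\right)^{2}} = \frac{1}{\left(-238\right)^{2}} = \frac{1}{56644}$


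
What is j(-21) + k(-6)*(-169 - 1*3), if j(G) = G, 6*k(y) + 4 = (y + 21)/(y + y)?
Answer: 259/2 ≈ 129.50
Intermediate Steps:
k(y) = -⅔ + (21 + y)/(12*y) (k(y) = -⅔ + ((y + 21)/(y + y))/6 = -⅔ + ((21 + y)/((2*y)))/6 = -⅔ + ((21 + y)*(1/(2*y)))/6 = -⅔ + ((21 + y)/(2*y))/6 = -⅔ + (21 + y)/(12*y))
j(-21) + k(-6)*(-169 - 1*3) = -21 + ((7/12)*(3 - 1*(-6))/(-6))*(-169 - 1*3) = -21 + ((7/12)*(-⅙)*(3 + 6))*(-169 - 3) = -21 + ((7/12)*(-⅙)*9)*(-172) = -21 - 7/8*(-172) = -21 + 301/2 = 259/2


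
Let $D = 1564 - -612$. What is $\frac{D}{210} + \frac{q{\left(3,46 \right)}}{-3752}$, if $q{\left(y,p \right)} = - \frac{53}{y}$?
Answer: $\frac{583433}{56280} \approx 10.367$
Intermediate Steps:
$D = 2176$ ($D = 1564 + 612 = 2176$)
$\frac{D}{210} + \frac{q{\left(3,46 \right)}}{-3752} = \frac{2176}{210} + \frac{\left(-53\right) \frac{1}{3}}{-3752} = 2176 \cdot \frac{1}{210} + \left(-53\right) \frac{1}{3} \left(- \frac{1}{3752}\right) = \frac{1088}{105} - - \frac{53}{11256} = \frac{1088}{105} + \frac{53}{11256} = \frac{583433}{56280}$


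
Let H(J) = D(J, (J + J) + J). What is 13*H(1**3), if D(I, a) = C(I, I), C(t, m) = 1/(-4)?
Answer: -13/4 ≈ -3.2500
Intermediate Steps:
C(t, m) = -1/4
D(I, a) = -1/4
H(J) = -1/4
13*H(1**3) = 13*(-1/4) = -13/4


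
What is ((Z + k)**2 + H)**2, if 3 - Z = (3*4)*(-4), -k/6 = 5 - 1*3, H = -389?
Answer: 1281424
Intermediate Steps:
k = -12 (k = -6*(5 - 1*3) = -6*(5 - 3) = -6*2 = -12)
Z = 51 (Z = 3 - 3*4*(-4) = 3 - 12*(-4) = 3 - 1*(-48) = 3 + 48 = 51)
((Z + k)**2 + H)**2 = ((51 - 12)**2 - 389)**2 = (39**2 - 389)**2 = (1521 - 389)**2 = 1132**2 = 1281424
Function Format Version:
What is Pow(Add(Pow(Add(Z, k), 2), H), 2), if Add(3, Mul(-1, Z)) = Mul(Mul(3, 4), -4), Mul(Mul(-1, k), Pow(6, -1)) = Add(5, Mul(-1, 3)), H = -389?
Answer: 1281424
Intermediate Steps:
k = -12 (k = Mul(-6, Add(5, Mul(-1, 3))) = Mul(-6, Add(5, -3)) = Mul(-6, 2) = -12)
Z = 51 (Z = Add(3, Mul(-1, Mul(Mul(3, 4), -4))) = Add(3, Mul(-1, Mul(12, -4))) = Add(3, Mul(-1, -48)) = Add(3, 48) = 51)
Pow(Add(Pow(Add(Z, k), 2), H), 2) = Pow(Add(Pow(Add(51, -12), 2), -389), 2) = Pow(Add(Pow(39, 2), -389), 2) = Pow(Add(1521, -389), 2) = Pow(1132, 2) = 1281424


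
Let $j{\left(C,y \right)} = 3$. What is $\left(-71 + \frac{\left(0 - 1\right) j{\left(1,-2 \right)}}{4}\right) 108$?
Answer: $-7749$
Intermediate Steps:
$\left(-71 + \frac{\left(0 - 1\right) j{\left(1,-2 \right)}}{4}\right) 108 = \left(-71 + \frac{\left(0 - 1\right) 3}{4}\right) 108 = \left(-71 + \left(-1\right) 3 \cdot \frac{1}{4}\right) 108 = \left(-71 - \frac{3}{4}\right) 108 = \left(- \frac{287}{4}\right) 108 = -7749$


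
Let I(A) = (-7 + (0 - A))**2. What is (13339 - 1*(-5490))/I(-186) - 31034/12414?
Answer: -380308594/198878487 ≈ -1.9123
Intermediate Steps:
I(A) = (-7 - A)**2
(13339 - 1*(-5490))/I(-186) - 31034/12414 = (13339 - 1*(-5490))/((7 - 186)**2) - 31034/12414 = (13339 + 5490)/((-179)**2) - 31034*1/12414 = 18829/32041 - 15517/6207 = -380308594/198878487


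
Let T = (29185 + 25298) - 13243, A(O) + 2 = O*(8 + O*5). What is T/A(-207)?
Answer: 41240/212587 ≈ 0.19399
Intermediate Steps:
A(O) = -2 + O*(8 + 5*O) (A(O) = -2 + O*(8 + O*5) = -2 + O*(8 + 5*O))
T = 41240 (T = 54483 - 13243 = 41240)
T/A(-207) = 41240/(-2 + 5*(-207)**2 + 8*(-207)) = 41240/(-2 + 5*42849 - 1656) = 41240/(-2 + 214245 - 1656) = 41240/212587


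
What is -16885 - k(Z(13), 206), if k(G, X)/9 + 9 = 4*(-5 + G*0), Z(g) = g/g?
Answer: -16624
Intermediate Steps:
Z(g) = 1
k(G, X) = -261 (k(G, X) = -81 + 9*(4*(-5 + G*0)) = -81 + 9*(4*(-5 + 0)) = -81 + 9*(4*(-5)) = -81 + 9*(-20) = -81 - 180 = -261)
-16885 - k(Z(13), 206) = -16885 - 1*(-261) = -16885 + 261 = -16624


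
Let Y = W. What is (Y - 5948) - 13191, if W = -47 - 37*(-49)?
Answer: -17373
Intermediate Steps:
W = 1766 (W = -47 + 1813 = 1766)
Y = 1766
(Y - 5948) - 13191 = (1766 - 5948) - 13191 = -4182 - 13191 = -17373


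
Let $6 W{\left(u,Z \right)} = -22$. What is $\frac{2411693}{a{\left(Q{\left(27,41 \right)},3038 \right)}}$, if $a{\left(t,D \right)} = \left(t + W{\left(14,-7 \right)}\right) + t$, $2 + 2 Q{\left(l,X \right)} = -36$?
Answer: $- \frac{7235079}{125} \approx -57881.0$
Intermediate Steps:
$Q{\left(l,X \right)} = -19$ ($Q{\left(l,X \right)} = -1 + \frac{1}{2} \left(-36\right) = -1 - 18 = -19$)
$W{\left(u,Z \right)} = - \frac{11}{3}$ ($W{\left(u,Z \right)} = \frac{1}{6} \left(-22\right) = - \frac{11}{3}$)
$a{\left(t,D \right)} = - \frac{11}{3} + 2 t$ ($a{\left(t,D \right)} = \left(t - \frac{11}{3}\right) + t = \left(- \frac{11}{3} + t\right) + t = - \frac{11}{3} + 2 t$)
$\frac{2411693}{a{\left(Q{\left(27,41 \right)},3038 \right)}} = \frac{2411693}{- \frac{11}{3} + 2 \left(-19\right)} = \frac{2411693}{- \frac{11}{3} - 38} = \frac{2411693}{- \frac{125}{3}} = 2411693 \left(- \frac{3}{125}\right) = - \frac{7235079}{125}$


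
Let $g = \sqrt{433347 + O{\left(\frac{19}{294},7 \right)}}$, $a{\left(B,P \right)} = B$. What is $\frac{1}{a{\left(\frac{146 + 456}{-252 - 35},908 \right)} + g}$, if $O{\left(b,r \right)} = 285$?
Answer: $\frac{1763}{364463998} + \frac{1681 \sqrt{27102}}{182231999} \approx 0.0015234$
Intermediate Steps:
$g = 4 \sqrt{27102}$ ($g = \sqrt{433347 + 285} = \sqrt{433632} = 4 \sqrt{27102} \approx 658.51$)
$\frac{1}{a{\left(\frac{146 + 456}{-252 - 35},908 \right)} + g} = \frac{1}{\frac{146 + 456}{-252 - 35} + 4 \sqrt{27102}} = \frac{1}{\frac{602}{-287} + 4 \sqrt{27102}} = \frac{1}{602 \left(- \frac{1}{287}\right) + 4 \sqrt{27102}} = \frac{1}{- \frac{86}{41} + 4 \sqrt{27102}}$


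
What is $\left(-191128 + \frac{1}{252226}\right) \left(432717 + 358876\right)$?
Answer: $- \frac{38160680701656711}{252226} \approx -1.513 \cdot 10^{11}$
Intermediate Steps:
$\left(-191128 + \frac{1}{252226}\right) \left(432717 + 358876\right) = \left(-191128 + \frac{1}{252226}\right) 791593 = \left(- \frac{48207450927}{252226}\right) 791593 = - \frac{38160680701656711}{252226}$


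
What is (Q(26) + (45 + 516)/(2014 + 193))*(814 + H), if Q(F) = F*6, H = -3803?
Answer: -1030765617/2207 ≈ -4.6704e+5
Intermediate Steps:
Q(F) = 6*F
(Q(26) + (45 + 516)/(2014 + 193))*(814 + H) = (6*26 + (45 + 516)/(2014 + 193))*(814 - 3803) = (156 + 561/2207)*(-2989) = (344853/2207)*(-2989) = -1030765617/2207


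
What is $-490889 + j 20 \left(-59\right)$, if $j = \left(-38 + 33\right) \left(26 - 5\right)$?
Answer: $-366989$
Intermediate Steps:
$j = -105$ ($j = \left(-5\right) 21 = -105$)
$-490889 + j 20 \left(-59\right) = -490889 + \left(-105\right) 20 \left(-59\right) = -490889 - -123900 = -490889 + 123900 = -366989$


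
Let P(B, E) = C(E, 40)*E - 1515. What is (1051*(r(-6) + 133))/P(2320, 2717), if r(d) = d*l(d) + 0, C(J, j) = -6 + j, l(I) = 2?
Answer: 127171/90863 ≈ 1.3996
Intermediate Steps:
r(d) = 2*d (r(d) = d*2 + 0 = 2*d + 0 = 2*d)
P(B, E) = -1515 + 34*E (P(B, E) = (-6 + 40)*E - 1515 = 34*E - 1515 = -1515 + 34*E)
(1051*(r(-6) + 133))/P(2320, 2717) = (1051*(2*(-6) + 133))/(-1515 + 34*2717) = (1051*(-12 + 133))/(-1515 + 92378) = (1051*121)/90863 = 127171*(1/90863) = 127171/90863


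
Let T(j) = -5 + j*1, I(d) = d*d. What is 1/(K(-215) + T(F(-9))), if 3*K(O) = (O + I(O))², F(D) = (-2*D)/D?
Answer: 3/2116920079 ≈ 1.4172e-9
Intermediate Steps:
I(d) = d²
F(D) = -2
T(j) = -5 + j
K(O) = (O + O²)²/3
1/(K(-215) + T(F(-9))) = 1/((⅓)*(-215)²*(1 - 215)² + (-5 - 2)) = 1/((⅓)*46225*(-214)² - 7) = 1/((⅓)*46225*45796 - 7) = 1/(2116920100/3 - 7) = 1/(2116920079/3) = 3/2116920079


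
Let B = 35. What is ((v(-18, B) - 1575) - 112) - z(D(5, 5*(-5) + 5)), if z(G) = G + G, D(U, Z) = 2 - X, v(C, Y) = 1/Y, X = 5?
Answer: -58834/35 ≈ -1681.0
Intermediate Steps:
D(U, Z) = -3 (D(U, Z) = 2 - 1*5 = 2 - 5 = -3)
z(G) = 2*G
((v(-18, B) - 1575) - 112) - z(D(5, 5*(-5) + 5)) = ((1/35 - 1575) - 112) - 2*(-3) = ((1/35 - 1575) - 112) - 1*(-6) = (-55124/35 - 112) + 6 = -59044/35 + 6 = -58834/35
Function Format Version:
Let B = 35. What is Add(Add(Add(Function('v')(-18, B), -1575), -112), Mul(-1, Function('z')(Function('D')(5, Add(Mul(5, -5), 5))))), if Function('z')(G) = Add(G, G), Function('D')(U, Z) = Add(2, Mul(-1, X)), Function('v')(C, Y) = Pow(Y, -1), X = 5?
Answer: Rational(-58834, 35) ≈ -1681.0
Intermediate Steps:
Function('D')(U, Z) = -3 (Function('D')(U, Z) = Add(2, Mul(-1, 5)) = Add(2, -5) = -3)
Function('z')(G) = Mul(2, G)
Add(Add(Add(Function('v')(-18, B), -1575), -112), Mul(-1, Function('z')(Function('D')(5, Add(Mul(5, -5), 5))))) = Add(Add(Add(Pow(35, -1), -1575), -112), Mul(-1, Mul(2, -3))) = Add(Add(Add(Rational(1, 35), -1575), -112), Mul(-1, -6)) = Add(Add(Rational(-55124, 35), -112), 6) = Add(Rational(-59044, 35), 6) = Rational(-58834, 35)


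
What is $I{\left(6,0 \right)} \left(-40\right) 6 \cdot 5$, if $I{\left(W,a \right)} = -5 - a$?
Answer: $6000$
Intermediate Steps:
$I{\left(6,0 \right)} \left(-40\right) 6 \cdot 5 = \left(-5 - 0\right) \left(-40\right) 6 \cdot 5 = \left(-5 + 0\right) \left(-40\right) 30 = \left(-5\right) \left(-40\right) 30 = 200 \cdot 30 = 6000$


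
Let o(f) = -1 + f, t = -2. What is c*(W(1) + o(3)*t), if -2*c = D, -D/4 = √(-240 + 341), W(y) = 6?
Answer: 4*√101 ≈ 40.200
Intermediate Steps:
D = -4*√101 (D = -4*√(-240 + 341) = -4*√101 ≈ -40.200)
c = 2*√101 (c = -(-2)*√101 = 2*√101 ≈ 20.100)
c*(W(1) + o(3)*t) = (2*√101)*(6 + (-1 + 3)*(-2)) = (2*√101)*(6 + 2*(-2)) = (2*√101)*(6 - 4) = (2*√101)*2 = 4*√101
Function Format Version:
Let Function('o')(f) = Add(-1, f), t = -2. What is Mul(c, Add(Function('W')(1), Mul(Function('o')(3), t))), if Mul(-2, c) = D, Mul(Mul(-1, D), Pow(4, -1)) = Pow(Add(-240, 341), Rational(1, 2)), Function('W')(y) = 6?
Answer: Mul(4, Pow(101, Rational(1, 2))) ≈ 40.200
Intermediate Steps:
D = Mul(-4, Pow(101, Rational(1, 2))) (D = Mul(-4, Pow(Add(-240, 341), Rational(1, 2))) = Mul(-4, Pow(101, Rational(1, 2))) ≈ -40.200)
c = Mul(2, Pow(101, Rational(1, 2))) (c = Mul(Rational(-1, 2), Mul(-4, Pow(101, Rational(1, 2)))) = Mul(2, Pow(101, Rational(1, 2))) ≈ 20.100)
Mul(c, Add(Function('W')(1), Mul(Function('o')(3), t))) = Mul(Mul(2, Pow(101, Rational(1, 2))), Add(6, Mul(Add(-1, 3), -2))) = Mul(Mul(2, Pow(101, Rational(1, 2))), Add(6, Mul(2, -2))) = Mul(Mul(2, Pow(101, Rational(1, 2))), Add(6, -4)) = Mul(Mul(2, Pow(101, Rational(1, 2))), 2) = Mul(4, Pow(101, Rational(1, 2)))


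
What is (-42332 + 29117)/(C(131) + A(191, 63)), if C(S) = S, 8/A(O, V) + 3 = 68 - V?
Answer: -881/9 ≈ -97.889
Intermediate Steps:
A(O, V) = 8/(65 - V) (A(O, V) = 8/(-3 + (68 - V)) = 8/(65 - V))
(-42332 + 29117)/(C(131) + A(191, 63)) = (-42332 + 29117)/(131 - 8/(-65 + 63)) = -13215/(131 - 8/(-2)) = -13215/(131 - 8*(-1/2)) = -13215/(131 + 4) = -13215/135 = -13215*1/135 = -881/9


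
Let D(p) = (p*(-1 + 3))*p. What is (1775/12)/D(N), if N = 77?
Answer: 1775/142296 ≈ 0.012474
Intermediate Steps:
D(p) = 2*p² (D(p) = (p*2)*p = (2*p)*p = 2*p²)
(1775/12)/D(N) = (1775/12)/((2*77²)) = (1775*(1/12))/((2*5929)) = (1775/12)/11858 = (1775/12)*(1/11858) = 1775/142296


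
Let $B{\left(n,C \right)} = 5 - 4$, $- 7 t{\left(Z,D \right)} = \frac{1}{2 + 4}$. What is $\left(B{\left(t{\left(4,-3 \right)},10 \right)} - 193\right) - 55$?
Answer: $-247$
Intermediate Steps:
$t{\left(Z,D \right)} = - \frac{1}{42}$ ($t{\left(Z,D \right)} = - \frac{1}{7 \left(2 + 4\right)} = - \frac{1}{7 \cdot 6} = \left(- \frac{1}{7}\right) \frac{1}{6} = - \frac{1}{42}$)
$B{\left(n,C \right)} = 1$ ($B{\left(n,C \right)} = 5 - 4 = 1$)
$\left(B{\left(t{\left(4,-3 \right)},10 \right)} - 193\right) - 55 = \left(1 - 193\right) - 55 = -192 - 55 = -247$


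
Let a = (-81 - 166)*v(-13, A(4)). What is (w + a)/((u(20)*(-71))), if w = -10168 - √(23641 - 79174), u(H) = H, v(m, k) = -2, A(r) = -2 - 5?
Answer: 4837/710 + I*√55533/1420 ≈ 6.8127 + 0.16595*I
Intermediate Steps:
A(r) = -7
w = -10168 - I*√55533 (w = -10168 - √(-55533) = -10168 - I*√55533 ≈ -10168.0 - 235.65*I)
a = 494 (a = (-81 - 166)*(-2) = -247*(-2) = 494)
(w + a)/((u(20)*(-71))) = ((-10168 - I*√55533) + 494)/((20*(-71))) = (-9674 - I*√55533)/(-1420) = (-9674 - I*√55533)*(-1/1420) = 4837/710 + I*√55533/1420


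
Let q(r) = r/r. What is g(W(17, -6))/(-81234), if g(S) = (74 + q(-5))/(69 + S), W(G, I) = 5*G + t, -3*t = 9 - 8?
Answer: -25/4160986 ≈ -6.0082e-6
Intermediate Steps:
t = -1/3 (t = -(9 - 8)/3 = -1/3*1 = -1/3 ≈ -0.33333)
q(r) = 1
W(G, I) = -1/3 + 5*G (W(G, I) = 5*G - 1/3 = -1/3 + 5*G)
g(S) = 75/(69 + S) (g(S) = (74 + 1)/(69 + S) = 75/(69 + S))
g(W(17, -6))/(-81234) = (75/(69 + (-1/3 + 5*17)))/(-81234) = (75/(69 + (-1/3 + 85)))*(-1/81234) = (75/(69 + 254/3))*(-1/81234) = (75/(461/3))*(-1/81234) = (75*(3/461))*(-1/81234) = (225/461)*(-1/81234) = -25/4160986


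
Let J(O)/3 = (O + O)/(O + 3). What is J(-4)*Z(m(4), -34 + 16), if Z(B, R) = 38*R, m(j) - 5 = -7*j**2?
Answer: -16416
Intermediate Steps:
m(j) = 5 - 7*j**2
J(O) = 6*O/(3 + O) (J(O) = 3*((O + O)/(O + 3)) = 3*((2*O)/(3 + O)) = 3*(2*O/(3 + O)) = 6*O/(3 + O))
J(-4)*Z(m(4), -34 + 16) = (6*(-4)/(3 - 4))*(38*(-34 + 16)) = (6*(-4)/(-1))*(38*(-18)) = (6*(-4)*(-1))*(-684) = 24*(-684) = -16416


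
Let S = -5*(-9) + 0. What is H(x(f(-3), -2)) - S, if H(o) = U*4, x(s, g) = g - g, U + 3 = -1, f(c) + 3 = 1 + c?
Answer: -61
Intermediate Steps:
f(c) = -2 + c (f(c) = -3 + (1 + c) = -2 + c)
U = -4 (U = -3 - 1 = -4)
x(s, g) = 0
S = 45 (S = 45 + 0 = 45)
H(o) = -16 (H(o) = -4*4 = -16)
H(x(f(-3), -2)) - S = -16 - 1*45 = -16 - 45 = -61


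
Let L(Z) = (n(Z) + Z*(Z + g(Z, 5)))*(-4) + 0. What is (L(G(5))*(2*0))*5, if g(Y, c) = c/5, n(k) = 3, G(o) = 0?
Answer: 0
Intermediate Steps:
g(Y, c) = c/5 (g(Y, c) = c*(1/5) = c/5)
L(Z) = -12 - 4*Z*(1 + Z) (L(Z) = (3 + Z*(Z + (1/5)*5))*(-4) + 0 = (3 + Z*(Z + 1))*(-4) + 0 = (3 + Z*(1 + Z))*(-4) + 0 = (-12 - 4*Z*(1 + Z)) + 0 = -12 - 4*Z*(1 + Z))
(L(G(5))*(2*0))*5 = ((-12 - 4*0 - 4*0**2)*(2*0))*5 = ((-12 + 0 - 4*0)*0)*5 = ((-12 + 0 + 0)*0)*5 = -12*0*5 = 0*5 = 0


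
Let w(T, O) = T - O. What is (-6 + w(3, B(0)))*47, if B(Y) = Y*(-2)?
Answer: -141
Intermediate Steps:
B(Y) = -2*Y
(-6 + w(3, B(0)))*47 = (-6 + (3 - (-2)*0))*47 = (-6 + (3 - 1*0))*47 = (-6 + (3 + 0))*47 = (-6 + 3)*47 = -3*47 = -141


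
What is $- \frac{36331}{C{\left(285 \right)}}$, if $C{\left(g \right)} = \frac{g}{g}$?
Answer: $-36331$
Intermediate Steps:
$C{\left(g \right)} = 1$
$- \frac{36331}{C{\left(285 \right)}} = - \frac{36331}{1} = \left(-36331\right) 1 = -36331$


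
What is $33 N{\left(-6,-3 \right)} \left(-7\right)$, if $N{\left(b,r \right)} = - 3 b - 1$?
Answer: $-3927$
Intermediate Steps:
$N{\left(b,r \right)} = -1 - 3 b$
$33 N{\left(-6,-3 \right)} \left(-7\right) = 33 \left(-1 - -18\right) \left(-7\right) = 33 \left(-1 + 18\right) \left(-7\right) = 33 \cdot 17 \left(-7\right) = 561 \left(-7\right) = -3927$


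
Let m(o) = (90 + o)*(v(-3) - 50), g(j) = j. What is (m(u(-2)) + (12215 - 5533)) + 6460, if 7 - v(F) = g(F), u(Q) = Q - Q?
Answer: 9542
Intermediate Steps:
u(Q) = 0
v(F) = 7 - F
m(o) = -3600 - 40*o (m(o) = (90 + o)*((7 - 1*(-3)) - 50) = (90 + o)*((7 + 3) - 50) = (90 + o)*(10 - 50) = (90 + o)*(-40) = -3600 - 40*o)
(m(u(-2)) + (12215 - 5533)) + 6460 = ((-3600 - 40*0) + (12215 - 5533)) + 6460 = ((-3600 + 0) + 6682) + 6460 = (-3600 + 6682) + 6460 = 3082 + 6460 = 9542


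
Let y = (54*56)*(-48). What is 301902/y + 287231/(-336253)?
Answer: -23867934553/8134632576 ≈ -2.9341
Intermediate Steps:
y = -145152 (y = 3024*(-48) = -145152)
301902/y + 287231/(-336253) = 301902/(-145152) + 287231/(-336253) = 301902*(-1/145152) + 287231*(-1/336253) = -50317/24192 - 287231/336253 = -23867934553/8134632576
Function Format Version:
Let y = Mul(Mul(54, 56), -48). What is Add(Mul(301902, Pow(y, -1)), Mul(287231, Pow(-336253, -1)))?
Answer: Rational(-23867934553, 8134632576) ≈ -2.9341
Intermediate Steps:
y = -145152 (y = Mul(3024, -48) = -145152)
Add(Mul(301902, Pow(y, -1)), Mul(287231, Pow(-336253, -1))) = Add(Mul(301902, Pow(-145152, -1)), Mul(287231, Pow(-336253, -1))) = Add(Mul(301902, Rational(-1, 145152)), Mul(287231, Rational(-1, 336253))) = Add(Rational(-50317, 24192), Rational(-287231, 336253)) = Rational(-23867934553, 8134632576)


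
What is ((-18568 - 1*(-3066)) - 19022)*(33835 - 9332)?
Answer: -845941572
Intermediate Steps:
((-18568 - 1*(-3066)) - 19022)*(33835 - 9332) = ((-18568 + 3066) - 19022)*24503 = (-15502 - 19022)*24503 = -34524*24503 = -845941572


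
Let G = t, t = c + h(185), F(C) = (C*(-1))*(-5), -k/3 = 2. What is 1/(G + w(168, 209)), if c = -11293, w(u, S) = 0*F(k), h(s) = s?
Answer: -1/11108 ≈ -9.0025e-5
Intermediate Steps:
k = -6 (k = -3*2 = -6)
F(C) = 5*C (F(C) = -C*(-5) = 5*C)
w(u, S) = 0 (w(u, S) = 0*(5*(-6)) = 0*(-30) = 0)
t = -11108 (t = -11293 + 185 = -11108)
G = -11108
1/(G + w(168, 209)) = 1/(-11108 + 0) = 1/(-11108) = -1/11108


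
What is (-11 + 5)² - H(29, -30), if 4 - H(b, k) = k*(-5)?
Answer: 182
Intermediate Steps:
H(b, k) = 4 + 5*k (H(b, k) = 4 - k*(-5) = 4 - (-5)*k = 4 + 5*k)
(-11 + 5)² - H(29, -30) = (-11 + 5)² - (4 + 5*(-30)) = (-6)² - (4 - 150) = 36 - 1*(-146) = 36 + 146 = 182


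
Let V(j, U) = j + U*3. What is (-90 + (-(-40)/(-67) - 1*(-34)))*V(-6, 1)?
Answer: 11376/67 ≈ 169.79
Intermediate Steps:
V(j, U) = j + 3*U
(-90 + (-(-40)/(-67) - 1*(-34)))*V(-6, 1) = (-90 + (-(-40)/(-67) - 1*(-34)))*(-6 + 3*1) = (-90 + (-(-40)*(-1)/67 + 34))*(-6 + 3) = (-90 + (-1*40/67 + 34))*(-3) = (-90 + (-40/67 + 34))*(-3) = (-90 + 2238/67)*(-3) = -3792/67*(-3) = 11376/67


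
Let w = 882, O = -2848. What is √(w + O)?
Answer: I*√1966 ≈ 44.34*I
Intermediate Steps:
√(w + O) = √(882 - 2848) = √(-1966) = I*√1966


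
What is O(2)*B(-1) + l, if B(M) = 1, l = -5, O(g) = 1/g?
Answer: -9/2 ≈ -4.5000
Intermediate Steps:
O(g) = 1/g
O(2)*B(-1) + l = 1/2 - 5 = (½)*1 - 5 = ½ - 5 = -9/2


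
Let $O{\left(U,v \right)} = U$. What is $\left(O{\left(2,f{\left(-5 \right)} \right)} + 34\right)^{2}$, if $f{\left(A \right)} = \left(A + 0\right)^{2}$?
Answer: $1296$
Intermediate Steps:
$f{\left(A \right)} = A^{2}$
$\left(O{\left(2,f{\left(-5 \right)} \right)} + 34\right)^{2} = \left(2 + 34\right)^{2} = 36^{2} = 1296$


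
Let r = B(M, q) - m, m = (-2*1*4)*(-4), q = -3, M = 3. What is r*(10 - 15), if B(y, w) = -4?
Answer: 180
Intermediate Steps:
m = 32 (m = -2*4*(-4) = -8*(-4) = 32)
r = -36 (r = -4 - 1*32 = -4 - 32 = -36)
r*(10 - 15) = -36*(10 - 15) = -36*(-5) = 180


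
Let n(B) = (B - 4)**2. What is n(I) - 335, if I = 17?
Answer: -166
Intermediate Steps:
n(B) = (-4 + B)**2
n(I) - 335 = (-4 + 17)**2 - 335 = 13**2 - 335 = 169 - 335 = -166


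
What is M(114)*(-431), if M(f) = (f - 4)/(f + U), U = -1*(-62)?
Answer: -2155/8 ≈ -269.38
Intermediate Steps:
U = 62
M(f) = (-4 + f)/(62 + f) (M(f) = (f - 4)/(f + 62) = (-4 + f)/(62 + f))
M(114)*(-431) = ((-4 + 114)/(62 + 114))*(-431) = (110/176)*(-431) = ((1/176)*110)*(-431) = (5/8)*(-431) = -2155/8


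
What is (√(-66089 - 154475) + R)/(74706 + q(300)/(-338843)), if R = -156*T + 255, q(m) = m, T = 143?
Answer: -2490834893/8437868286 + 338843*I*√55141/12656802429 ≈ -0.2952 + 0.0062865*I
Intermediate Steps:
R = -22053 (R = -156*143 + 255 = -22308 + 255 = -22053)
(√(-66089 - 154475) + R)/(74706 + q(300)/(-338843)) = (√(-66089 - 154475) - 22053)/(74706 + 300/(-338843)) = (√(-220564) - 22053)/(74706 + 300*(-1/338843)) = (2*I*√55141 - 22053)/(74706 - 300/338843) = (-22053 + 2*I*√55141)/(25313604858/338843) = (-22053 + 2*I*√55141)*(338843/25313604858) = -2490834893/8437868286 + 338843*I*√55141/12656802429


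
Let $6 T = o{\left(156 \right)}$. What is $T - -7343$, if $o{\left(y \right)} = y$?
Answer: $7369$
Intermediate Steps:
$T = 26$ ($T = \frac{1}{6} \cdot 156 = 26$)
$T - -7343 = 26 - -7343 = 26 + 7343 = 7369$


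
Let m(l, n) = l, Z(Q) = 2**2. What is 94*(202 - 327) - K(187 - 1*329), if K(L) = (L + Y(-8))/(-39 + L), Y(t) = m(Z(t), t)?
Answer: -2126888/181 ≈ -11751.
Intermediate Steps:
Z(Q) = 4
Y(t) = 4
K(L) = (4 + L)/(-39 + L) (K(L) = (L + 4)/(-39 + L) = (4 + L)/(-39 + L))
94*(202 - 327) - K(187 - 1*329) = 94*(202 - 327) - (4 + (187 - 1*329))/(-39 + (187 - 1*329)) = 94*(-125) - (4 + (187 - 329))/(-39 + (187 - 329)) = -11750 - (4 - 142)/(-39 - 142) = -11750 - (-138)/(-181) = -11750 - (-1)*(-138)/181 = -11750 - 1*138/181 = -11750 - 138/181 = -2126888/181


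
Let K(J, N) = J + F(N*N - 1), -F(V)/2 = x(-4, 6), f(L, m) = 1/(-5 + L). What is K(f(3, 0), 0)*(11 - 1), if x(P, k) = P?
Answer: 75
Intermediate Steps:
F(V) = 8 (F(V) = -2*(-4) = 8)
K(J, N) = 8 + J (K(J, N) = J + 8 = 8 + J)
K(f(3, 0), 0)*(11 - 1) = (8 + 1/(-5 + 3))*(11 - 1) = (8 + 1/(-2))*10 = (8 - ½)*10 = (15/2)*10 = 75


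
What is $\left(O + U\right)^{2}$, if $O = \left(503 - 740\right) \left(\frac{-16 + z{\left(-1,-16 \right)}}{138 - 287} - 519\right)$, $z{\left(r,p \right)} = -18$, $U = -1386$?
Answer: $\frac{328076240765625}{22201} \approx 1.4778 \cdot 10^{10}$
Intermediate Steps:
$O = \frac{18319389}{149}$ ($O = \left(503 - 740\right) \left(\frac{-16 - 18}{138 - 287} - 519\right) = - 237 \left(- \frac{34}{-149} - 519\right) = - 237 \left(\left(-34\right) \left(- \frac{1}{149}\right) - 519\right) = - 237 \left(\frac{34}{149} - 519\right) = \left(-237\right) \left(- \frac{77297}{149}\right) = \frac{18319389}{149} \approx 1.2295 \cdot 10^{5}$)
$\left(O + U\right)^{2} = \left(\frac{18319389}{149} - 1386\right)^{2} = \left(\frac{18112875}{149}\right)^{2} = \frac{328076240765625}{22201}$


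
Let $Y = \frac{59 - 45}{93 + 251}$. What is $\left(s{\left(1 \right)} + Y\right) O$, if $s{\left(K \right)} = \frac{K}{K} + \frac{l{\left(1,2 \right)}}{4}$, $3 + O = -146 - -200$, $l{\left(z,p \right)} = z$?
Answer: $\frac{5661}{86} \approx 65.826$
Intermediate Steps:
$Y = \frac{7}{172}$ ($Y = \frac{14}{344} = 14 \cdot \frac{1}{344} = \frac{7}{172} \approx 0.040698$)
$O = 51$ ($O = -3 - -54 = -3 + \left(-146 + 200\right) = -3 + 54 = 51$)
$s{\left(K \right)} = \frac{5}{4}$ ($s{\left(K \right)} = \frac{K}{K} + 1 \cdot \frac{1}{4} = 1 + 1 \cdot \frac{1}{4} = 1 + \frac{1}{4} = \frac{5}{4}$)
$\left(s{\left(1 \right)} + Y\right) O = \left(\frac{5}{4} + \frac{7}{172}\right) 51 = \frac{111}{86} \cdot 51 = \frac{5661}{86}$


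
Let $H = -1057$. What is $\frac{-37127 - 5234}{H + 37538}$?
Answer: $- \frac{42361}{36481} \approx -1.1612$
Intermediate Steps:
$\frac{-37127 - 5234}{H + 37538} = \frac{-37127 - 5234}{-1057 + 37538} = - \frac{42361}{36481}$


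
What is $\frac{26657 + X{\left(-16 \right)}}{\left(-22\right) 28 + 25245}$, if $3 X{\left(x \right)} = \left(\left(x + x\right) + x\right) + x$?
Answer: $\frac{79907}{73887} \approx 1.0815$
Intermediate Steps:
$X{\left(x \right)} = \frac{4 x}{3}$ ($X{\left(x \right)} = \frac{\left(\left(x + x\right) + x\right) + x}{3} = \frac{\left(2 x + x\right) + x}{3} = \frac{3 x + x}{3} = \frac{4 x}{3}$)
$\frac{26657 + X{\left(-16 \right)}}{\left(-22\right) 28 + 25245} = \frac{26657 + \frac{4}{3} \left(-16\right)}{\left(-22\right) 28 + 25245} = \frac{26657 - \frac{64}{3}}{-616 + 25245} = \frac{79907}{3 \cdot 24629} = \frac{79907}{3} \cdot \frac{1}{24629} = \frac{79907}{73887}$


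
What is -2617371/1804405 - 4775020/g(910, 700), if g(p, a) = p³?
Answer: -19809909518041/13597472802550 ≈ -1.4569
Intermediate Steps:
-2617371/1804405 - 4775020/g(910, 700) = -2617371/1804405 - 4775020/(910³) = -2617371*1/1804405 - 4775020/753571000 = -2617371/1804405 - 4775020*1/753571000 = -2617371/1804405 - 238751/37678550 = -19809909518041/13597472802550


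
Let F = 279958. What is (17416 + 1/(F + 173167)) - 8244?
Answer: 4156062501/453125 ≈ 9172.0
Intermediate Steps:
(17416 + 1/(F + 173167)) - 8244 = (17416 + 1/(279958 + 173167)) - 8244 = (17416 + 1/453125) - 8244 = 7891625001/453125 - 8244 = 4156062501/453125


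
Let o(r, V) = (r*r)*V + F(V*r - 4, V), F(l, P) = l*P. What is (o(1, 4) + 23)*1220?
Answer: 32940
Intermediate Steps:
F(l, P) = P*l
o(r, V) = V*r² + V*(-4 + V*r) (o(r, V) = (r*r)*V + V*(V*r - 4) = r²*V + V*(-4 + V*r) = V*r² + V*(-4 + V*r))
(o(1, 4) + 23)*1220 = (4*(-4 + 1² + 4*1) + 23)*1220 = (4*(-4 + 1 + 4) + 23)*1220 = (4*1 + 23)*1220 = (4 + 23)*1220 = 27*1220 = 32940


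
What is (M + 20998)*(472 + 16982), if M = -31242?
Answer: -178798776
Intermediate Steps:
(M + 20998)*(472 + 16982) = (-31242 + 20998)*(472 + 16982) = -10244*17454 = -178798776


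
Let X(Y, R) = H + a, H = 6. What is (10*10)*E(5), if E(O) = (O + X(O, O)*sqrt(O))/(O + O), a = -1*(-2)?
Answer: 50 + 80*sqrt(5) ≈ 228.89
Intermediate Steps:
a = 2
X(Y, R) = 8 (X(Y, R) = 6 + 2 = 8)
E(O) = (O + 8*sqrt(O))/(2*O) (E(O) = (O + 8*sqrt(O))/(O + O) = (O + 8*sqrt(O))/((2*O)) = (O + 8*sqrt(O))*(1/(2*O)) = (O + 8*sqrt(O))/(2*O))
(10*10)*E(5) = (10*10)*(1/2 + 4/sqrt(5)) = 100*(1/2 + 4*(sqrt(5)/5)) = 100*(1/2 + 4*sqrt(5)/5) = 50 + 80*sqrt(5)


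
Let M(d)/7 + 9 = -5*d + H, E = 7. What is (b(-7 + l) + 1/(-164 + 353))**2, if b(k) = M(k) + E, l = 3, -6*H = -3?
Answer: 1094087929/142884 ≈ 7657.2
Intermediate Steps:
H = 1/2 (H = -1/6*(-3) = 1/2 ≈ 0.50000)
M(d) = -119/2 - 35*d (M(d) = -63 + 7*(-5*d + 1/2) = -63 + 7*(1/2 - 5*d) = -63 + (7/2 - 35*d) = -119/2 - 35*d)
b(k) = -105/2 - 35*k (b(k) = (-119/2 - 35*k) + 7 = -105/2 - 35*k)
(b(-7 + l) + 1/(-164 + 353))**2 = ((-105/2 - 35*(-7 + 3)) + 1/(-164 + 353))**2 = ((-105/2 - 35*(-4)) + 1/189)**2 = ((-105/2 + 140) + 1/189)**2 = (175/2 + 1/189)**2 = (33077/378)**2 = 1094087929/142884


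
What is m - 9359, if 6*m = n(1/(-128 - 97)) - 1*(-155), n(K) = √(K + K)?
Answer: -55999/6 + I*√2/90 ≈ -9333.2 + 0.015713*I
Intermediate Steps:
n(K) = √2*√K (n(K) = √(2*K) = √2*√K)
m = 155/6 + I*√2/90 (m = (√2*√(1/(-128 - 97)) - 1*(-155))/6 = (√2*√(1/(-225)) + 155)/6 = (√2*√(-1/225) + 155)/6 = (√2*(I/15) + 155)/6 = (I*√2/15 + 155)/6 = (155 + I*√2/15)/6 = 155/6 + I*√2/90 ≈ 25.833 + 0.015713*I)
m - 9359 = (155/6 + I*√2/90) - 9359 = -55999/6 + I*√2/90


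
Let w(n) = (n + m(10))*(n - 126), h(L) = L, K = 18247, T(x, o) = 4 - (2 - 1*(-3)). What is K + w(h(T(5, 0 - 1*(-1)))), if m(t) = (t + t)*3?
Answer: 10754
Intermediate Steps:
T(x, o) = -1 (T(x, o) = 4 - (2 + 3) = 4 - 1*5 = 4 - 5 = -1)
m(t) = 6*t (m(t) = (2*t)*3 = 6*t)
w(n) = (-126 + n)*(60 + n) (w(n) = (n + 6*10)*(n - 126) = (n + 60)*(-126 + n) = (60 + n)*(-126 + n) = (-126 + n)*(60 + n))
K + w(h(T(5, 0 - 1*(-1)))) = 18247 + (-7560 + (-1)² - 66*(-1)) = 18247 + (-7560 + 1 + 66) = 18247 - 7493 = 10754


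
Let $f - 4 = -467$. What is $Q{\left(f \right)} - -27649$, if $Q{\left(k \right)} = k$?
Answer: $27186$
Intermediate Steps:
$f = -463$ ($f = 4 - 467 = -463$)
$Q{\left(f \right)} - -27649 = -463 - -27649 = -463 + 27649 = 27186$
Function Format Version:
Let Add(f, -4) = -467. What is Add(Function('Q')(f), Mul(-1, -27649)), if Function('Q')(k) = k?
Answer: 27186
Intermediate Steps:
f = -463 (f = Add(4, -467) = -463)
Add(Function('Q')(f), Mul(-1, -27649)) = Add(-463, Mul(-1, -27649)) = Add(-463, 27649) = 27186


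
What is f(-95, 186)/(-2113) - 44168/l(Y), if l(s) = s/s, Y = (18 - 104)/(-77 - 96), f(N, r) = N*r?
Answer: -93309314/2113 ≈ -44160.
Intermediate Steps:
Y = 86/173 (Y = -86/(-173) = -86*(-1/173) = 86/173 ≈ 0.49711)
l(s) = 1
f(-95, 186)/(-2113) - 44168/l(Y) = -95*186/(-2113) - 44168/1 = -17670*(-1/2113) - 44168*1 = 17670/2113 - 44168 = -93309314/2113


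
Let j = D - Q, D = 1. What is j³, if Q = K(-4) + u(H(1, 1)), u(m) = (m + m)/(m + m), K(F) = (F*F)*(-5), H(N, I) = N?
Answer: 512000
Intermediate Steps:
K(F) = -5*F² (K(F) = F²*(-5) = -5*F²)
u(m) = 1 (u(m) = (2*m)/((2*m)) = (2*m)*(1/(2*m)) = 1)
Q = -79 (Q = -5*(-4)² + 1 = -5*16 + 1 = -80 + 1 = -79)
j = 80 (j = 1 - 1*(-79) = 1 + 79 = 80)
j³ = 80³ = 512000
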